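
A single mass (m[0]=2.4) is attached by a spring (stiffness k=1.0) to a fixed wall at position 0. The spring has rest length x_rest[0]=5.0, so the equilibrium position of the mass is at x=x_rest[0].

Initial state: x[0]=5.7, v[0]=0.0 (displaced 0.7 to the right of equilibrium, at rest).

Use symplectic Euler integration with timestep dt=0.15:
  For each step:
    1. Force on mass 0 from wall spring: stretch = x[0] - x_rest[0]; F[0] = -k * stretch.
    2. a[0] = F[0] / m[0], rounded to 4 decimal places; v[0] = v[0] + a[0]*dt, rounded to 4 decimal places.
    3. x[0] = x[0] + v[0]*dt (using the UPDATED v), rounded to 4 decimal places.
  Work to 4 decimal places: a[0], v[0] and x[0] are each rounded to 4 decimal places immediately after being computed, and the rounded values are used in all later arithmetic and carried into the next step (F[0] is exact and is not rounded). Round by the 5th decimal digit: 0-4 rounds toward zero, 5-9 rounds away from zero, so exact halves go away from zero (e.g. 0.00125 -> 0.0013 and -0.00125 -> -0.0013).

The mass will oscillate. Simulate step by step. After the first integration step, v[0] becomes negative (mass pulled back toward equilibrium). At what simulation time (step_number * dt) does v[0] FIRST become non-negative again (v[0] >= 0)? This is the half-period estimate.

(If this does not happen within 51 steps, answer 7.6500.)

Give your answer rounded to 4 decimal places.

Answer: 4.9500

Derivation:
Step 0: x=[5.7000] v=[0.0000]
Step 1: x=[5.6934] v=[-0.0438]
Step 2: x=[5.6803] v=[-0.0871]
Step 3: x=[5.6609] v=[-0.1296]
Step 4: x=[5.6353] v=[-0.1709]
Step 5: x=[5.6037] v=[-0.2106]
Step 6: x=[5.5665] v=[-0.2483]
Step 7: x=[5.5239] v=[-0.2837]
Step 8: x=[5.4764] v=[-0.3164]
Step 9: x=[5.4245] v=[-0.3462]
Step 10: x=[5.3686] v=[-0.3727]
Step 11: x=[5.3092] v=[-0.3957]
Step 12: x=[5.2470] v=[-0.4150]
Step 13: x=[5.1824] v=[-0.4304]
Step 14: x=[5.1161] v=[-0.4418]
Step 15: x=[5.0487] v=[-0.4491]
Step 16: x=[4.9809] v=[-0.4521]
Step 17: x=[4.9133] v=[-0.4509]
Step 18: x=[4.8465] v=[-0.4455]
Step 19: x=[4.7811] v=[-0.4359]
Step 20: x=[4.7178] v=[-0.4222]
Step 21: x=[4.6571] v=[-0.4046]
Step 22: x=[4.5996] v=[-0.3832]
Step 23: x=[4.5459] v=[-0.3582]
Step 24: x=[4.4964] v=[-0.3298]
Step 25: x=[4.4517] v=[-0.2983]
Step 26: x=[4.4121] v=[-0.2640]
Step 27: x=[4.3780] v=[-0.2273]
Step 28: x=[4.3497] v=[-0.1884]
Step 29: x=[4.3275] v=[-0.1478]
Step 30: x=[4.3116] v=[-0.1058]
Step 31: x=[4.3022] v=[-0.0628]
Step 32: x=[4.2993] v=[-0.0192]
Step 33: x=[4.3030] v=[0.0246]
First v>=0 after going negative at step 33, time=4.9500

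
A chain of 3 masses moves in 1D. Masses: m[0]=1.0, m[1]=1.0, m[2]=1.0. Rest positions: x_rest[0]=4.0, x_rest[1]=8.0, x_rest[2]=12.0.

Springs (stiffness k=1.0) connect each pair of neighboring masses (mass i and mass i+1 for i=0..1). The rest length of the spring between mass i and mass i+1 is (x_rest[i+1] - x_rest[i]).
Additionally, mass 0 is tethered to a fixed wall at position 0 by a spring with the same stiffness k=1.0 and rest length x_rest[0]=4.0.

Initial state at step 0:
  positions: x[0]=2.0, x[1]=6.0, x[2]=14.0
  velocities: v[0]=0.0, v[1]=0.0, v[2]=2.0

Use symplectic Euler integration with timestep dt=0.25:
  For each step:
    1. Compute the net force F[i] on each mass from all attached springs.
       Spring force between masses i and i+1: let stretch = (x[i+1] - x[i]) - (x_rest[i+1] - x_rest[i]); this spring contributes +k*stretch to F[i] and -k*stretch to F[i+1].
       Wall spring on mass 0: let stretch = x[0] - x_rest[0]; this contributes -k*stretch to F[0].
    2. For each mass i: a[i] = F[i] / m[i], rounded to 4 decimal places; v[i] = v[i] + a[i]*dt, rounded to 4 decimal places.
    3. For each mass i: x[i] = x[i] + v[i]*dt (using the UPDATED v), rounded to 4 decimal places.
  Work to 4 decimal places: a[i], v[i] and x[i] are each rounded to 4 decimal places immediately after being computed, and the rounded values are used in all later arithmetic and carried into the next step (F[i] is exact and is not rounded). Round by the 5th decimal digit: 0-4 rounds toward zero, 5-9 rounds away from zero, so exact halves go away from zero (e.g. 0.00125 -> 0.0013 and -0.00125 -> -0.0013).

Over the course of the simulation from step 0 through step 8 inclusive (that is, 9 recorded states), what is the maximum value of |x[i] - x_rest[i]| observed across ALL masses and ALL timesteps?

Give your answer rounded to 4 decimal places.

Step 0: x=[2.0000 6.0000 14.0000] v=[0.0000 0.0000 2.0000]
Step 1: x=[2.1250 6.2500 14.2500] v=[0.5000 1.0000 1.0000]
Step 2: x=[2.3750 6.7422 14.2500] v=[1.0000 1.9688 0.0000]
Step 3: x=[2.7495 7.4307 14.0308] v=[1.4981 2.7540 -0.8770]
Step 4: x=[3.2448 8.2391 13.6491] v=[1.9810 3.2337 -1.5270]
Step 5: x=[3.8494 9.0735 13.1792] v=[2.4184 3.3376 -1.8795]
Step 6: x=[4.5399 9.8380 12.7027] v=[2.7621 3.0580 -1.9059]
Step 7: x=[5.2778 10.4504 12.2972] v=[2.9517 2.4497 -1.6221]
Step 8: x=[6.0092 10.8550 12.0263] v=[2.9254 1.6183 -1.0838]
Max displacement = 2.8550

Answer: 2.8550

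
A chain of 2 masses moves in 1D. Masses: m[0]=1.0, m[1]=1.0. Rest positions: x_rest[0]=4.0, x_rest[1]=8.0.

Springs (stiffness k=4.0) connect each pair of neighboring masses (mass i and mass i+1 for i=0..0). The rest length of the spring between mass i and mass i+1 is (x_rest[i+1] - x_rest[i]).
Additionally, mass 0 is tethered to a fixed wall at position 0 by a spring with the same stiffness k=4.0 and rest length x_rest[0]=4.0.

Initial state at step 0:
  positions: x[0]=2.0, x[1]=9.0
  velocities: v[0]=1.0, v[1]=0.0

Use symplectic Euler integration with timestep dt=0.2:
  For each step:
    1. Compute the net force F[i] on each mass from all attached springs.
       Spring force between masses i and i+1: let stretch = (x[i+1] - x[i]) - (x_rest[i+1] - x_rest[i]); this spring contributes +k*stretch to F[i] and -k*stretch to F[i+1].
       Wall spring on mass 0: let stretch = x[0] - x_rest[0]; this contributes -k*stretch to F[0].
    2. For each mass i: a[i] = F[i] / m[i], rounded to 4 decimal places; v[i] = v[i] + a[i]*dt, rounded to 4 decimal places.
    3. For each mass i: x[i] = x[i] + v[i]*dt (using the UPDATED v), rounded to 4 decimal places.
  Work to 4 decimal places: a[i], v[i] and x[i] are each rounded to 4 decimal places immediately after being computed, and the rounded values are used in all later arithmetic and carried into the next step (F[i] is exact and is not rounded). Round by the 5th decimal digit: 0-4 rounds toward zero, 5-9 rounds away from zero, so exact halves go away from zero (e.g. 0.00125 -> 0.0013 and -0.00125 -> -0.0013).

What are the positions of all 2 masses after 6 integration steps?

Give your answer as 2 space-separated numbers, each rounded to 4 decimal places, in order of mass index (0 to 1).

Answer: 4.8888 7.9623

Derivation:
Step 0: x=[2.0000 9.0000] v=[1.0000 0.0000]
Step 1: x=[3.0000 8.5200] v=[5.0000 -2.4000]
Step 2: x=[4.4032 7.7968] v=[7.0160 -3.6160]
Step 3: x=[5.6449 7.1706] v=[6.2083 -3.1309]
Step 4: x=[6.2275 6.9403] v=[2.9129 -1.1515]
Step 5: x=[5.9277 7.2360] v=[-1.4989 1.4783]
Step 6: x=[4.8888 7.9623] v=[-5.1944 3.6317]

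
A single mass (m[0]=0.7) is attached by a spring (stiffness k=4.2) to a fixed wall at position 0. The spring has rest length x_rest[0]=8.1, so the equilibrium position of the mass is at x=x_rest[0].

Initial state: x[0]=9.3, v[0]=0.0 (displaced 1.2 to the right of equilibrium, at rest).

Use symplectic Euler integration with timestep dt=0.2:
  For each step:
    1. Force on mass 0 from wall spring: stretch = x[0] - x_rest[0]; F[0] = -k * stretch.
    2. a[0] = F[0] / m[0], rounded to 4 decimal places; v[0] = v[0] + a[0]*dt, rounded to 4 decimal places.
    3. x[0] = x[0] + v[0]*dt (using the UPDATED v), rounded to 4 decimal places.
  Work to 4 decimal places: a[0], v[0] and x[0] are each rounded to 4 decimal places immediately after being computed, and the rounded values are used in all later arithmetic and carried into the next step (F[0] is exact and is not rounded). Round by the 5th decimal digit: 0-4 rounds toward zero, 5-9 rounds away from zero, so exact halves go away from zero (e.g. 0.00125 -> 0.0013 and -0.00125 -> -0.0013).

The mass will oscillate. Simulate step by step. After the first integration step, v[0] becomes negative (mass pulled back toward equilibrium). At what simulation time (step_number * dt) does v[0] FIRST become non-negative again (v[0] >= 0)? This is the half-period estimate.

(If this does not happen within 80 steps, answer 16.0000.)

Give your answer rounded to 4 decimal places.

Step 0: x=[9.3000] v=[0.0000]
Step 1: x=[9.0120] v=[-1.4400]
Step 2: x=[8.5051] v=[-2.5344]
Step 3: x=[7.9010] v=[-3.0205]
Step 4: x=[7.3447] v=[-2.7817]
Step 5: x=[6.9696] v=[-1.8753]
Step 6: x=[6.8658] v=[-0.5188]
Step 7: x=[7.0582] v=[0.9622]
First v>=0 after going negative at step 7, time=1.4000

Answer: 1.4000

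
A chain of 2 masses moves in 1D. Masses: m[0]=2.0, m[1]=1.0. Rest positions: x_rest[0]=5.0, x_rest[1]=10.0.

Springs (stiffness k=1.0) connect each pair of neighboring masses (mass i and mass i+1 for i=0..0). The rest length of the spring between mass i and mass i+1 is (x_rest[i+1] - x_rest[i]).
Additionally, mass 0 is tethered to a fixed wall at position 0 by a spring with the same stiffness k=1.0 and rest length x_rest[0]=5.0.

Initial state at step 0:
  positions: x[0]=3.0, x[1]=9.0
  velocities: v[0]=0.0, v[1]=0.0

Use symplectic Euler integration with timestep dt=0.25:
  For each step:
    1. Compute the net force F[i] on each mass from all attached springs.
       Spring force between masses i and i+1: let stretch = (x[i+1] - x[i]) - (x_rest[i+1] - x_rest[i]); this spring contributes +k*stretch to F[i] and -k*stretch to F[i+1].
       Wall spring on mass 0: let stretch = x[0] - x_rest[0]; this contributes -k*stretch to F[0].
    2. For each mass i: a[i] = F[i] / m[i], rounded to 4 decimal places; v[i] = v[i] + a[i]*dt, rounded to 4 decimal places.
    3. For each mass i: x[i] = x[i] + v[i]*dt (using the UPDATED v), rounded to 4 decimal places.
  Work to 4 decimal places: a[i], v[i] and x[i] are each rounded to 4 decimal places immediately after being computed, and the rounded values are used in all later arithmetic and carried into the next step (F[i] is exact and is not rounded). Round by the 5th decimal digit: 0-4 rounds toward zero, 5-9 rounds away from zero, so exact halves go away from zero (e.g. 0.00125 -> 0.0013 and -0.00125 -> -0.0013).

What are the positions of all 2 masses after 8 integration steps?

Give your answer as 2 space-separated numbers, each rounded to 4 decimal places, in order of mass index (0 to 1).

Step 0: x=[3.0000 9.0000] v=[0.0000 0.0000]
Step 1: x=[3.0938 8.9375] v=[0.3750 -0.2500]
Step 2: x=[3.2735 8.8223] v=[0.7188 -0.4609]
Step 3: x=[3.5243 8.6728] v=[1.0032 -0.5981]
Step 4: x=[3.8259 8.5140] v=[1.2062 -0.6352]
Step 5: x=[4.1544 8.3747] v=[1.3140 -0.5572]
Step 6: x=[4.4850 8.2841] v=[1.3223 -0.3623]
Step 7: x=[4.7942 8.2686] v=[1.2366 -0.0621]
Step 8: x=[5.0621 8.3484] v=[1.0716 0.3193]

Answer: 5.0621 8.3484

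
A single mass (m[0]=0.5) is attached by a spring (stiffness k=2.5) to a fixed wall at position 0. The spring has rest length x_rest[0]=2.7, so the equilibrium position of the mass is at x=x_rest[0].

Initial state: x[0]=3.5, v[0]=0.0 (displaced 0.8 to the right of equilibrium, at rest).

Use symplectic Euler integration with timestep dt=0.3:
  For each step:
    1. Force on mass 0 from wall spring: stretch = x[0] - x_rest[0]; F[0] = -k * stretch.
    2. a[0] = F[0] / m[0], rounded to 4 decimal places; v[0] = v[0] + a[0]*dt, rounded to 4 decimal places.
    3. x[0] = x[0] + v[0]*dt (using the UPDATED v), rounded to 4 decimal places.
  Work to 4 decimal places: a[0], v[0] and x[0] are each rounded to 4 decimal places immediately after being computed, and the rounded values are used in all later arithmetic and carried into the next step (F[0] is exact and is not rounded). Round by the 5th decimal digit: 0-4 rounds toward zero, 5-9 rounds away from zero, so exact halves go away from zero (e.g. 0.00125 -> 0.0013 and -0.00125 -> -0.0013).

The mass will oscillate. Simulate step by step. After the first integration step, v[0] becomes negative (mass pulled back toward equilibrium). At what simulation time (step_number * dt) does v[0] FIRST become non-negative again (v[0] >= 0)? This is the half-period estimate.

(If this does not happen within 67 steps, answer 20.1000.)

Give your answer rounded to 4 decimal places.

Step 0: x=[3.5000] v=[0.0000]
Step 1: x=[3.1400] v=[-1.2000]
Step 2: x=[2.5820] v=[-1.8600]
Step 3: x=[2.0771] v=[-1.6830]
Step 4: x=[1.8525] v=[-0.7487]
Step 5: x=[2.0093] v=[0.5226]
First v>=0 after going negative at step 5, time=1.5000

Answer: 1.5000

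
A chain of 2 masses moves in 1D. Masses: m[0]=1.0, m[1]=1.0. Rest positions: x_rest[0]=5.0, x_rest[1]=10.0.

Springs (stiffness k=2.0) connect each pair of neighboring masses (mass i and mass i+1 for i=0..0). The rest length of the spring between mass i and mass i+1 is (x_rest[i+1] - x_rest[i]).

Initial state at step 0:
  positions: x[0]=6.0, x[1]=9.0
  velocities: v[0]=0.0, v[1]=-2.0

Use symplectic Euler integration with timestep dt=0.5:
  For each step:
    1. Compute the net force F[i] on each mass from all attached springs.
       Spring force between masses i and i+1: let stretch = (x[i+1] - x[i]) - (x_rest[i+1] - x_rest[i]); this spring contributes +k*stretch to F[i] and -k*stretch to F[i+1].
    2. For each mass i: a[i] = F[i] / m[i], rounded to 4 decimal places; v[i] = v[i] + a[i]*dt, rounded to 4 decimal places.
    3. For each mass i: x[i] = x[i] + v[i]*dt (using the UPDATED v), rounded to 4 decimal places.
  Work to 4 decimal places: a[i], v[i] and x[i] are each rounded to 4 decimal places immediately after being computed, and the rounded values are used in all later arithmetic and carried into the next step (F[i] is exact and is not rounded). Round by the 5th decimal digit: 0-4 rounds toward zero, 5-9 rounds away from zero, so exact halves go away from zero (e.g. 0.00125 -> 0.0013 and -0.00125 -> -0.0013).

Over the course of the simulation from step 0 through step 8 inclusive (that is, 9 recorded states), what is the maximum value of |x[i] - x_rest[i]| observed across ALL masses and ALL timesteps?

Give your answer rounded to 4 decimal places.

Answer: 4.5000

Derivation:
Step 0: x=[6.0000 9.0000] v=[0.0000 -2.0000]
Step 1: x=[5.0000 9.0000] v=[-2.0000 0.0000]
Step 2: x=[3.5000 9.5000] v=[-3.0000 1.0000]
Step 3: x=[2.5000 9.5000] v=[-2.0000 0.0000]
Step 4: x=[2.5000 8.5000] v=[0.0000 -2.0000]
Step 5: x=[3.0000 7.0000] v=[1.0000 -3.0000]
Step 6: x=[3.0000 6.0000] v=[0.0000 -2.0000]
Step 7: x=[2.0000 6.0000] v=[-2.0000 0.0000]
Step 8: x=[0.5000 6.5000] v=[-3.0000 1.0000]
Max displacement = 4.5000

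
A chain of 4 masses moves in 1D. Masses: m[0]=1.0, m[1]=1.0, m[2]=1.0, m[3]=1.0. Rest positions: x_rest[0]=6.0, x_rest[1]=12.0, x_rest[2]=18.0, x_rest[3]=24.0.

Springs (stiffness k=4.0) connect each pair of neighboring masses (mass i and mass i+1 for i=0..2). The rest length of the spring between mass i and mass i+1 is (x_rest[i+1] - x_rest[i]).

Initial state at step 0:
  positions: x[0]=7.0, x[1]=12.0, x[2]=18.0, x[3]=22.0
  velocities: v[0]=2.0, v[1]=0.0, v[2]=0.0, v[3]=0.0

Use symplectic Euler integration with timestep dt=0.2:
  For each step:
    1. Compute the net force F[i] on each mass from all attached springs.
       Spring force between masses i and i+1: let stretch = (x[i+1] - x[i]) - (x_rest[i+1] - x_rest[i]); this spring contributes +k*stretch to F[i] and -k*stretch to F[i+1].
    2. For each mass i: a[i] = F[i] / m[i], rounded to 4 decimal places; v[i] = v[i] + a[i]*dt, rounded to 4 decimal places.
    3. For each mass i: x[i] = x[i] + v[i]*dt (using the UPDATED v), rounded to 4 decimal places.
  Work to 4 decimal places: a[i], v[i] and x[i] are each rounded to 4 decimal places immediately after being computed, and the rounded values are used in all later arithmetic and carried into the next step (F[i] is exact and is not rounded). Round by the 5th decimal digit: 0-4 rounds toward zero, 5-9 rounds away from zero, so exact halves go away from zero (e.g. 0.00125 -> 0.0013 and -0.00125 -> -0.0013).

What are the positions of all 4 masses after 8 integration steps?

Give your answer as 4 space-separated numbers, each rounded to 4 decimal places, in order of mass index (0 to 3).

Step 0: x=[7.0000 12.0000 18.0000 22.0000] v=[2.0000 0.0000 0.0000 0.0000]
Step 1: x=[7.2400 12.1600 17.6800 22.3200] v=[1.2000 0.8000 -1.6000 1.6000]
Step 2: x=[7.3072 12.4160 17.2192 22.8576] v=[0.3360 1.2800 -2.3040 2.6880]
Step 3: x=[7.2318 12.6231 16.8920 23.4531] v=[-0.3770 1.0355 -1.6358 2.9773]
Step 4: x=[7.0590 12.6506 16.9316 23.9588] v=[-0.8640 0.1376 0.1980 2.5284]
Step 5: x=[6.8209 12.4684 17.4106 24.3001] v=[-1.1907 -0.9109 2.3950 1.7066]
Step 6: x=[6.5264 12.1734 18.2012 24.4991] v=[-1.4727 -1.4751 3.9528 0.9950]
Step 7: x=[6.1754 11.9393 19.0350 24.6504] v=[-1.7551 -1.1705 4.1689 0.7567]
Step 8: x=[5.7866 11.9183 19.6319 24.8633] v=[-1.9440 -0.1051 2.9847 1.0644]

Answer: 5.7866 11.9183 19.6319 24.8633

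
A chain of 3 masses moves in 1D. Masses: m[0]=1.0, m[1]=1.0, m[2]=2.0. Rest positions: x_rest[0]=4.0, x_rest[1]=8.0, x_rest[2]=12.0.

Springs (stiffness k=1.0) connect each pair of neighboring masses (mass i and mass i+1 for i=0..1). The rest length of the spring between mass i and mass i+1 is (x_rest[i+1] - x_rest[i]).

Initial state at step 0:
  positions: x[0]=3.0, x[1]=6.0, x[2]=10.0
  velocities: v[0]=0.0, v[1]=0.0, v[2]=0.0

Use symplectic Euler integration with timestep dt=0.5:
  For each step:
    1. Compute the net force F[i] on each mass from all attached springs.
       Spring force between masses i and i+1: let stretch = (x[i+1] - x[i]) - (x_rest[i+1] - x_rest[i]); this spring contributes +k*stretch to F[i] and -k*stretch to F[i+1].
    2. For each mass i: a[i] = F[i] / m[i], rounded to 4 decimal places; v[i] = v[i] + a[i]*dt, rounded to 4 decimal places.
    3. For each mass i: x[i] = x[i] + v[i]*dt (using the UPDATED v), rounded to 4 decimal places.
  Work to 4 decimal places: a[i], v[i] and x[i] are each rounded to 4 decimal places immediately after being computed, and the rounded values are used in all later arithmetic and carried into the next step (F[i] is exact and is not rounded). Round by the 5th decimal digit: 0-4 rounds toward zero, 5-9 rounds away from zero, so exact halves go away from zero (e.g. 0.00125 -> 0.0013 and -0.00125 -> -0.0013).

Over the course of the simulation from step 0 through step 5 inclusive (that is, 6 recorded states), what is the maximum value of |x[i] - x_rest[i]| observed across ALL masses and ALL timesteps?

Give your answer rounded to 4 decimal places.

Answer: 2.1242

Derivation:
Step 0: x=[3.0000 6.0000 10.0000] v=[0.0000 0.0000 0.0000]
Step 1: x=[2.7500 6.2500 10.0000] v=[-0.5000 0.5000 0.0000]
Step 2: x=[2.3750 6.5625 10.0313] v=[-0.7500 0.6250 0.0625]
Step 3: x=[2.0469 6.6954 10.1290] v=[-0.6563 0.2657 0.1953]
Step 4: x=[1.8809 6.5245 10.2975] v=[-0.3321 -0.3418 0.3369]
Step 5: x=[1.8758 6.1360 10.4944] v=[-0.0103 -0.7771 0.3937]
Max displacement = 2.1242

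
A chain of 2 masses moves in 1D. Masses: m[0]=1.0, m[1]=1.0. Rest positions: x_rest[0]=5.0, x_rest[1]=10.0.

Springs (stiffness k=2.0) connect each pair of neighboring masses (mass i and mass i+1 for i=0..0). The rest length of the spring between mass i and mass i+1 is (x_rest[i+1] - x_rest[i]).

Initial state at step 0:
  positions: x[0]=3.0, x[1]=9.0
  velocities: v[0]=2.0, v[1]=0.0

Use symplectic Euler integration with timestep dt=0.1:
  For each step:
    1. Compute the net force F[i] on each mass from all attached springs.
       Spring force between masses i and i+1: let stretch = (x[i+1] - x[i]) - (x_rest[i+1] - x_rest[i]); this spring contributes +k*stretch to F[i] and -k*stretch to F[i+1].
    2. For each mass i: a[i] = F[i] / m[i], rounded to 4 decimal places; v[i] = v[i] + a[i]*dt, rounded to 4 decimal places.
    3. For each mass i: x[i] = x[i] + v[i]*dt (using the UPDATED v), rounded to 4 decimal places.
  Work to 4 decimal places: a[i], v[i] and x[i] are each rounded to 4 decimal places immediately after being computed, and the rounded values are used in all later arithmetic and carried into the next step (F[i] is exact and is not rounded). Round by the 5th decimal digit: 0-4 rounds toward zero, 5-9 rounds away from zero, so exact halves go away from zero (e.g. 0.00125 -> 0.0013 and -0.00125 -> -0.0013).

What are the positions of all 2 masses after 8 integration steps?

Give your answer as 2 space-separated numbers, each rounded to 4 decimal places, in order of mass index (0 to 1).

Step 0: x=[3.0000 9.0000] v=[2.0000 0.0000]
Step 1: x=[3.2200 8.9800] v=[2.2000 -0.2000]
Step 2: x=[3.4552 8.9448] v=[2.3520 -0.3520]
Step 3: x=[3.7002 8.8998] v=[2.4499 -0.4499]
Step 4: x=[3.9492 8.8508] v=[2.4898 -0.4898]
Step 5: x=[4.1962 8.8038] v=[2.4701 -0.4701]
Step 6: x=[4.4354 8.7646] v=[2.3916 -0.3916]
Step 7: x=[4.6611 8.7389] v=[2.2574 -0.2574]
Step 8: x=[4.8684 8.7316] v=[2.0730 -0.0730]

Answer: 4.8684 8.7316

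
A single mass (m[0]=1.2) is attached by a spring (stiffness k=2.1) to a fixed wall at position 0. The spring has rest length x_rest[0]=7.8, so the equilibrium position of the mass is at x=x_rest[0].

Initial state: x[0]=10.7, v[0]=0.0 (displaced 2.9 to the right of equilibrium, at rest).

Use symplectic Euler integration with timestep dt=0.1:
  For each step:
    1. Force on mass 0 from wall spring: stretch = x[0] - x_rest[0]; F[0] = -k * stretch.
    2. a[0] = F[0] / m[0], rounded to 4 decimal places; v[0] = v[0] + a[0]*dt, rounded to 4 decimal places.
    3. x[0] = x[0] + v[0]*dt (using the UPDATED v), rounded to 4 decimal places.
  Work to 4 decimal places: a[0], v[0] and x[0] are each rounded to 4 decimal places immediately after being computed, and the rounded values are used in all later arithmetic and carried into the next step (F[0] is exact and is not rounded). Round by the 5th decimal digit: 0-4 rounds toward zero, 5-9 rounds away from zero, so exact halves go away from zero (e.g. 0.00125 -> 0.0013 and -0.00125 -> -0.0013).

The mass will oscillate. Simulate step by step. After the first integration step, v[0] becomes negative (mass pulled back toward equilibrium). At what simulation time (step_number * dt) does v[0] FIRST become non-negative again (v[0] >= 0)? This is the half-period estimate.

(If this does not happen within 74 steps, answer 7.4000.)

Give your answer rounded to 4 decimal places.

Answer: 2.4000

Derivation:
Step 0: x=[10.7000] v=[0.0000]
Step 1: x=[10.6493] v=[-0.5075]
Step 2: x=[10.5487] v=[-1.0061]
Step 3: x=[10.4000] v=[-1.4871]
Step 4: x=[10.2058] v=[-1.9421]
Step 5: x=[9.9695] v=[-2.3631]
Step 6: x=[9.6952] v=[-2.7428]
Step 7: x=[9.3878] v=[-3.0745]
Step 8: x=[9.0526] v=[-3.3524]
Step 9: x=[8.6954] v=[-3.5716]
Step 10: x=[8.3226] v=[-3.7283]
Step 11: x=[7.9406] v=[-3.8198]
Step 12: x=[7.5562] v=[-3.8444]
Step 13: x=[7.1760] v=[-3.8017]
Step 14: x=[6.8068] v=[-3.6925]
Step 15: x=[6.4549] v=[-3.5187]
Step 16: x=[6.1266] v=[-3.2833]
Step 17: x=[5.8276] v=[-2.9905]
Step 18: x=[5.5631] v=[-2.6453]
Step 19: x=[5.3377] v=[-2.2538]
Step 20: x=[5.1554] v=[-1.8229]
Step 21: x=[5.0194] v=[-1.3601]
Step 22: x=[4.9321] v=[-0.8735]
Step 23: x=[4.8949] v=[-0.3716]
Step 24: x=[4.9086] v=[0.1368]
First v>=0 after going negative at step 24, time=2.4000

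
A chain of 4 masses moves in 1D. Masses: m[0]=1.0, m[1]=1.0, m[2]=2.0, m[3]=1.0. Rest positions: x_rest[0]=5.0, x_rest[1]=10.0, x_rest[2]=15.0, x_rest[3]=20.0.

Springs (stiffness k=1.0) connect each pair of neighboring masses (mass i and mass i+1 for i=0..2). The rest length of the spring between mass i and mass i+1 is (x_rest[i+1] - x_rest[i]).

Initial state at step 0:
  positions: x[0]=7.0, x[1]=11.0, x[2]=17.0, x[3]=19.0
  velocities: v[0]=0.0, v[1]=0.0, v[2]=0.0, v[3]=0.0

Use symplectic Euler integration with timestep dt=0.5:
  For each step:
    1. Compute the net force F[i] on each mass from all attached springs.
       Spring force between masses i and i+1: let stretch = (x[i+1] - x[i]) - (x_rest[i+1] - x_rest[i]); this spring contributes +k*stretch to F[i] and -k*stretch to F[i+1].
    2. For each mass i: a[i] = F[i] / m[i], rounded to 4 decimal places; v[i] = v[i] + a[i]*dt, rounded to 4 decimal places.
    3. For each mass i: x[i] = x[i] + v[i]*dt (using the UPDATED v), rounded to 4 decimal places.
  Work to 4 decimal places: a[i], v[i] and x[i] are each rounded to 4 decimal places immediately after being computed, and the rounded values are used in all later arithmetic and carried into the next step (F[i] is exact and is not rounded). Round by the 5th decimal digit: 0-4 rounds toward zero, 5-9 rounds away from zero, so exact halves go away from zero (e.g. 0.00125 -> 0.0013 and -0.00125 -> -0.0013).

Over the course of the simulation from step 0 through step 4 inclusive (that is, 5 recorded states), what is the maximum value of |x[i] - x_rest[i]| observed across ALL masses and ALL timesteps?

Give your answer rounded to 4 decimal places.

Answer: 2.7735

Derivation:
Step 0: x=[7.0000 11.0000 17.0000 19.0000] v=[0.0000 0.0000 0.0000 0.0000]
Step 1: x=[6.7500 11.5000 16.5000 19.7500] v=[-0.5000 1.0000 -1.0000 1.5000]
Step 2: x=[6.4375 12.0625 15.7813 20.9375] v=[-0.6250 1.1250 -1.4375 2.3750]
Step 3: x=[6.2813 12.1485 15.2422 22.0860] v=[-0.3125 0.1719 -1.0782 2.2969]
Step 4: x=[6.3419 11.5411 15.1719 22.7735] v=[0.1211 -1.2149 -0.1407 1.3750]
Max displacement = 2.7735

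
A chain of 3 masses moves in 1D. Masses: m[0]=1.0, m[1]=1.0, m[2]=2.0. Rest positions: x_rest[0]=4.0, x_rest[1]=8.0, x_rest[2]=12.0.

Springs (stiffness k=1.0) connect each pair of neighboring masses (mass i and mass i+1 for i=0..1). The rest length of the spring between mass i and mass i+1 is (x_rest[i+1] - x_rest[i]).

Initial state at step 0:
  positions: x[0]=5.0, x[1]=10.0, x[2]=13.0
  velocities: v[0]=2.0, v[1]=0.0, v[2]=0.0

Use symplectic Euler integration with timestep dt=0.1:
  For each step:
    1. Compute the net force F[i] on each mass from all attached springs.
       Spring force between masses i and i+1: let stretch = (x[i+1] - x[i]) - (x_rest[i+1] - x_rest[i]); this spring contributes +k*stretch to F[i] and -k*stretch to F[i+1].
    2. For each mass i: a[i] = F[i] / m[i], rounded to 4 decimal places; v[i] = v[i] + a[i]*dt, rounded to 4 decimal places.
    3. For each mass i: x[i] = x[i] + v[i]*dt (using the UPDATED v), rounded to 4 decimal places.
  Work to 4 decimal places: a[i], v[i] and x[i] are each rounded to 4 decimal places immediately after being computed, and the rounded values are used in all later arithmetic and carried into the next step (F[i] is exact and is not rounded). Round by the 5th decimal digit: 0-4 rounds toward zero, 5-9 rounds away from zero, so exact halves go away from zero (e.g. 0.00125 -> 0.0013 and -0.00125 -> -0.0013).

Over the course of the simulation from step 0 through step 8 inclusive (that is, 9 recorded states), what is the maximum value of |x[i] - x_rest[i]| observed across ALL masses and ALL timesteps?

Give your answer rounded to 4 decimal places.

Answer: 2.7427

Derivation:
Step 0: x=[5.0000 10.0000 13.0000] v=[2.0000 0.0000 0.0000]
Step 1: x=[5.2100 9.9800 13.0050] v=[2.1000 -0.2000 0.0500]
Step 2: x=[5.4277 9.9426 13.0149] v=[2.1770 -0.3745 0.0988]
Step 3: x=[5.6506 9.8907 13.0294] v=[2.2285 -0.5188 0.1452]
Step 4: x=[5.8759 9.8278 13.0482] v=[2.2525 -0.6289 0.1883]
Step 5: x=[6.1007 9.7576 13.0709] v=[2.2477 -0.7021 0.2273]
Step 6: x=[6.3220 9.6840 13.0971] v=[2.2134 -0.7365 0.2616]
Step 7: x=[6.5370 9.6109 13.1262] v=[2.1496 -0.7314 0.2910]
Step 8: x=[6.7427 9.5422 13.1577] v=[2.0570 -0.6873 0.3152]
Max displacement = 2.7427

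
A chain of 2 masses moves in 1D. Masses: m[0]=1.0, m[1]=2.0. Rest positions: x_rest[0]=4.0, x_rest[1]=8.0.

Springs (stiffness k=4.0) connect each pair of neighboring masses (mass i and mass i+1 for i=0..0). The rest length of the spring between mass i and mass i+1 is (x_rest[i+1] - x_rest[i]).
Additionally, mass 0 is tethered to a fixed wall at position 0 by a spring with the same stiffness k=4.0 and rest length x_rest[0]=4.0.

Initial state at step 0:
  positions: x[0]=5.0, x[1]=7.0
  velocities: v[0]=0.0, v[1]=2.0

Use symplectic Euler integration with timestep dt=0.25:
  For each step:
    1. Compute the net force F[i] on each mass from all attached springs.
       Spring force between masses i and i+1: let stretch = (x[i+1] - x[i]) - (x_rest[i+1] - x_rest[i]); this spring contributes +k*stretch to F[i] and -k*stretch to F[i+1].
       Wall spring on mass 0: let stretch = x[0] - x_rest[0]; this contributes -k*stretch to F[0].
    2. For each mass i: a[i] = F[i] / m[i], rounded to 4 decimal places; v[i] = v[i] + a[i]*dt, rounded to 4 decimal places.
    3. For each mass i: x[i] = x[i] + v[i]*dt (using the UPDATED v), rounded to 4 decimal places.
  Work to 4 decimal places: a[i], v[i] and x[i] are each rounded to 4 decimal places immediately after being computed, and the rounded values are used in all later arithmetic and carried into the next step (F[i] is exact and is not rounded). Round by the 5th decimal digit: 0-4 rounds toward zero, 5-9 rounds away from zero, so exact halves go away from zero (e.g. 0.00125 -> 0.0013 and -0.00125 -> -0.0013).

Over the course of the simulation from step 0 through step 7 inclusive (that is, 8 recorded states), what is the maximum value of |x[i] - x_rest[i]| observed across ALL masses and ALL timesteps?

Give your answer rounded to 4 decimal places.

Answer: 2.6649

Derivation:
Step 0: x=[5.0000 7.0000] v=[0.0000 2.0000]
Step 1: x=[4.2500 7.7500] v=[-3.0000 3.0000]
Step 2: x=[3.3125 8.5625] v=[-3.7500 3.2500]
Step 3: x=[2.8594 9.2188] v=[-1.8125 2.6250]
Step 4: x=[3.2813 9.5801] v=[1.6875 1.4453]
Step 5: x=[4.4576 9.6541] v=[4.7050 0.2959]
Step 6: x=[5.8186 9.5785] v=[5.4439 -0.3024]
Step 7: x=[6.6649 9.5329] v=[3.3852 -0.1824]
Max displacement = 2.6649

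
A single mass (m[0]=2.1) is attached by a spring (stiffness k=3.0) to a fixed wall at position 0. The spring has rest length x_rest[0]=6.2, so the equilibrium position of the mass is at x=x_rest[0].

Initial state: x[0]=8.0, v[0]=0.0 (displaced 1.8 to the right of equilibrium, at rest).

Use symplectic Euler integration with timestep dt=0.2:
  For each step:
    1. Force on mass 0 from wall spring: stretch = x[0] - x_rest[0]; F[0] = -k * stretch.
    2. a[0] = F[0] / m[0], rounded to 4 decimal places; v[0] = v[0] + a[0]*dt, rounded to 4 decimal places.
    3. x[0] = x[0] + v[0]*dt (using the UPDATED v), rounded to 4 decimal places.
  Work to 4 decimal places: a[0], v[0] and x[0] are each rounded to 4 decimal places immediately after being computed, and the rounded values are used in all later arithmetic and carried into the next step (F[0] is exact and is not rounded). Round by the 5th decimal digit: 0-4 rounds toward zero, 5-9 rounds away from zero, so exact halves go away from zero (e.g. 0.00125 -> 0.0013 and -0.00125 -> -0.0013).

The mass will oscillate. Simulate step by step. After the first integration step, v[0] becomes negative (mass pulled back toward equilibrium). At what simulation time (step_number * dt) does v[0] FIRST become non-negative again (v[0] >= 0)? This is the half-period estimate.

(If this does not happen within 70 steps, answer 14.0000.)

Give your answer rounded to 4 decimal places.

Answer: 2.8000

Derivation:
Step 0: x=[8.0000] v=[0.0000]
Step 1: x=[7.8971] v=[-0.5143]
Step 2: x=[7.6973] v=[-0.9992]
Step 3: x=[7.4119] v=[-1.4270]
Step 4: x=[7.0572] v=[-1.7733]
Step 5: x=[6.6536] v=[-2.0182]
Step 6: x=[6.2240] v=[-2.1478]
Step 7: x=[5.7931] v=[-2.1547]
Step 8: x=[5.3854] v=[-2.0384]
Step 9: x=[5.0243] v=[-1.8057]
Step 10: x=[4.7303] v=[-1.4698]
Step 11: x=[4.5203] v=[-1.0499]
Step 12: x=[4.4063] v=[-0.5700]
Step 13: x=[4.3948] v=[-0.0575]
Step 14: x=[4.4865] v=[0.4583]
First v>=0 after going negative at step 14, time=2.8000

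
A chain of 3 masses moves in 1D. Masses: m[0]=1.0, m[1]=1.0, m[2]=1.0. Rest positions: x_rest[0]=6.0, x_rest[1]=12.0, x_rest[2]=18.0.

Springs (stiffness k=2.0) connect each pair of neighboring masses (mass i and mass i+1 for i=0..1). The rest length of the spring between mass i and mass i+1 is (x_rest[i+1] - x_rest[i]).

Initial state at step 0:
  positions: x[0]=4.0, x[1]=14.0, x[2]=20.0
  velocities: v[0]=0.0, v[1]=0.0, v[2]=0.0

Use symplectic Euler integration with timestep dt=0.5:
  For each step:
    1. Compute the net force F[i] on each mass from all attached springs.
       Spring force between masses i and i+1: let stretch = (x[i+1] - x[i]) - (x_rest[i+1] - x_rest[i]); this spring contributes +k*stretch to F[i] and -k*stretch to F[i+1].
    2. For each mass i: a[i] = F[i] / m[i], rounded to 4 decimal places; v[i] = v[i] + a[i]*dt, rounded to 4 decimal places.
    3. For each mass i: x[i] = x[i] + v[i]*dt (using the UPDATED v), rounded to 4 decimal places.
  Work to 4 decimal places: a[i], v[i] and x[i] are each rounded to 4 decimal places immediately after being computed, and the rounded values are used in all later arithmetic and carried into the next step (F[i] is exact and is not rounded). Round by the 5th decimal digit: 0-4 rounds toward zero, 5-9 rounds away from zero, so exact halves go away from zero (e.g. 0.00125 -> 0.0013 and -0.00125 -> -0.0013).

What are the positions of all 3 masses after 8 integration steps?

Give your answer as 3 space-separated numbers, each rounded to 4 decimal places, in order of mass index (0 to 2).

Answer: 4.3751 13.0157 20.6094

Derivation:
Step 0: x=[4.0000 14.0000 20.0000] v=[0.0000 0.0000 0.0000]
Step 1: x=[6.0000 12.0000 20.0000] v=[4.0000 -4.0000 0.0000]
Step 2: x=[8.0000 11.0000 19.0000] v=[4.0000 -2.0000 -2.0000]
Step 3: x=[8.5000 12.5000 17.0000] v=[1.0000 3.0000 -4.0000]
Step 4: x=[8.0000 14.2500 15.7500] v=[-1.0000 3.5000 -2.5000]
Step 5: x=[7.6250 13.6250 16.7500] v=[-0.7500 -1.2500 2.0000]
Step 6: x=[7.2500 11.5625 19.1875] v=[-0.7500 -4.1250 4.8750]
Step 7: x=[6.0313 11.1563 20.8125] v=[-2.4375 -0.8125 3.2500]
Step 8: x=[4.3751 13.0157 20.6094] v=[-3.3125 3.7187 -0.4062]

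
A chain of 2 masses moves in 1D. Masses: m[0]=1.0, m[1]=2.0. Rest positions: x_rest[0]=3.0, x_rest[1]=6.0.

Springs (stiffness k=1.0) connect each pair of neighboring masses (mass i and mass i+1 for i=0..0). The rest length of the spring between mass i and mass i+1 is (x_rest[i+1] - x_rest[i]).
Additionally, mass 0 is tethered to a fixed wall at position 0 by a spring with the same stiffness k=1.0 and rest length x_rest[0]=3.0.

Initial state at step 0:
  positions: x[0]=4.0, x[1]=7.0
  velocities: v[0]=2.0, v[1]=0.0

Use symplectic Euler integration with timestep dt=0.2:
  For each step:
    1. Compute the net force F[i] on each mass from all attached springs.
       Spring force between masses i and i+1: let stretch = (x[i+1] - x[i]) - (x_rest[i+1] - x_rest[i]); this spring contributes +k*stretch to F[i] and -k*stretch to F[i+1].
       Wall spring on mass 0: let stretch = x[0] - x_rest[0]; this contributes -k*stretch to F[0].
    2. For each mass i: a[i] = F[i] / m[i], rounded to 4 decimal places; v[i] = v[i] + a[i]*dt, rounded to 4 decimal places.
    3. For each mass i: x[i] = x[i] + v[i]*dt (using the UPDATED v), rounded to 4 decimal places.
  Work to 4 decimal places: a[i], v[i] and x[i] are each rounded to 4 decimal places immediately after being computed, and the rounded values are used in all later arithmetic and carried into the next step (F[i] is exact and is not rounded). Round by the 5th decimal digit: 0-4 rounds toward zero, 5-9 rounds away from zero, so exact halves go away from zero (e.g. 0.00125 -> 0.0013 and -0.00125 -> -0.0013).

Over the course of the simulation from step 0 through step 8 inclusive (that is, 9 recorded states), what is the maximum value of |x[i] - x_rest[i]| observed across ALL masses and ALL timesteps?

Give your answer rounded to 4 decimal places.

Step 0: x=[4.0000 7.0000] v=[2.0000 0.0000]
Step 1: x=[4.3600 7.0000] v=[1.8000 0.0000]
Step 2: x=[4.6512 7.0072] v=[1.4560 0.0360]
Step 3: x=[4.8506 7.0273] v=[0.9970 0.1004]
Step 4: x=[4.9430 7.0638] v=[0.4622 0.1827]
Step 5: x=[4.9226 7.1179] v=[-0.1022 0.2706]
Step 6: x=[4.7931 7.1881] v=[-0.6477 0.3511]
Step 7: x=[4.5676 7.2704] v=[-1.1273 0.4116]
Step 8: x=[4.2675 7.3587] v=[-1.5003 0.4413]
Max displacement = 1.9430

Answer: 1.9430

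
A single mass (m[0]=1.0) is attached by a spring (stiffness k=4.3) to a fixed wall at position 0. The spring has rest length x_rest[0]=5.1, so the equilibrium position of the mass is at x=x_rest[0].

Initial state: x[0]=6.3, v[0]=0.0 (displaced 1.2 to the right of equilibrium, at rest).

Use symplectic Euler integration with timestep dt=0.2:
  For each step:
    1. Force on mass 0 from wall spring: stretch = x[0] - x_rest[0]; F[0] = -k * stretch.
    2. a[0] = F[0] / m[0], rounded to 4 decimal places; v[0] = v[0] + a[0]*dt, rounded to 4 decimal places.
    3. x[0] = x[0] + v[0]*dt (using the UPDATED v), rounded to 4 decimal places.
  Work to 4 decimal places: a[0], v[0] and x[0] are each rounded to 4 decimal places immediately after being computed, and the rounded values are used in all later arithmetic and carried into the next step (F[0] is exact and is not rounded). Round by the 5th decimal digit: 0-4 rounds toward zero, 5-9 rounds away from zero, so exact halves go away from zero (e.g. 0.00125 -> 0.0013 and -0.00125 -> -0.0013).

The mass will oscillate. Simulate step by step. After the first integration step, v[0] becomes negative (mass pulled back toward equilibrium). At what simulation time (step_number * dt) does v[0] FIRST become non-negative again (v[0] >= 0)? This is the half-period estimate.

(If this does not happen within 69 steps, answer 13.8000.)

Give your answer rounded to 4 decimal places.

Answer: 1.6000

Derivation:
Step 0: x=[6.3000] v=[0.0000]
Step 1: x=[6.0936] v=[-1.0320]
Step 2: x=[5.7163] v=[-1.8865]
Step 3: x=[5.2330] v=[-2.4165]
Step 4: x=[4.7268] v=[-2.5309]
Step 5: x=[4.2848] v=[-2.2099]
Step 6: x=[3.9830] v=[-1.5088]
Step 7: x=[3.8734] v=[-0.5482]
Step 8: x=[3.9747] v=[0.5067]
First v>=0 after going negative at step 8, time=1.6000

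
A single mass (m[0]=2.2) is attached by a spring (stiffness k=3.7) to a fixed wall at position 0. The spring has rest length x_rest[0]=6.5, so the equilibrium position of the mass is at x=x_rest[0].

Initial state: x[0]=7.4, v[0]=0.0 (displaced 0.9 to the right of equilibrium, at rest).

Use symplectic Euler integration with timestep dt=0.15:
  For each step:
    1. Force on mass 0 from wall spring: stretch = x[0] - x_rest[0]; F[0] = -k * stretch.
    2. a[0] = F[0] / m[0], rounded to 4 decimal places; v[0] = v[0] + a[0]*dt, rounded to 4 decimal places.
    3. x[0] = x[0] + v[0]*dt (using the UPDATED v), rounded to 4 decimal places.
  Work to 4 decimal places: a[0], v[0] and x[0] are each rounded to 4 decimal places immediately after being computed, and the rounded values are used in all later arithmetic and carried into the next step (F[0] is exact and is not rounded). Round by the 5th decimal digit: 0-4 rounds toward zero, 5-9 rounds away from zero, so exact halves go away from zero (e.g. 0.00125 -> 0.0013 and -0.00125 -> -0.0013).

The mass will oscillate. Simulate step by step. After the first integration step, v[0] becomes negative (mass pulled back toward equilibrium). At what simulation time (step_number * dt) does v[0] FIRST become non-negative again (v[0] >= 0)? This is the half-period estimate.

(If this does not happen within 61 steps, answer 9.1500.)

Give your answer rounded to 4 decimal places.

Answer: 2.5500

Derivation:
Step 0: x=[7.4000] v=[0.0000]
Step 1: x=[7.3660] v=[-0.2270]
Step 2: x=[7.2992] v=[-0.4455]
Step 3: x=[7.2021] v=[-0.6471]
Step 4: x=[7.0785] v=[-0.8242]
Step 5: x=[6.9330] v=[-0.9701]
Step 6: x=[6.7711] v=[-1.0793]
Step 7: x=[6.5989] v=[-1.1477]
Step 8: x=[6.4230] v=[-1.1726]
Step 9: x=[6.2500] v=[-1.1532]
Step 10: x=[6.0865] v=[-1.0901]
Step 11: x=[5.9386] v=[-0.9858]
Step 12: x=[5.8120] v=[-0.8442]
Step 13: x=[5.7114] v=[-0.6706]
Step 14: x=[5.6406] v=[-0.4717]
Step 15: x=[5.6024] v=[-0.2549]
Step 16: x=[5.5981] v=[-0.0285]
Step 17: x=[5.6280] v=[0.1990]
First v>=0 after going negative at step 17, time=2.5500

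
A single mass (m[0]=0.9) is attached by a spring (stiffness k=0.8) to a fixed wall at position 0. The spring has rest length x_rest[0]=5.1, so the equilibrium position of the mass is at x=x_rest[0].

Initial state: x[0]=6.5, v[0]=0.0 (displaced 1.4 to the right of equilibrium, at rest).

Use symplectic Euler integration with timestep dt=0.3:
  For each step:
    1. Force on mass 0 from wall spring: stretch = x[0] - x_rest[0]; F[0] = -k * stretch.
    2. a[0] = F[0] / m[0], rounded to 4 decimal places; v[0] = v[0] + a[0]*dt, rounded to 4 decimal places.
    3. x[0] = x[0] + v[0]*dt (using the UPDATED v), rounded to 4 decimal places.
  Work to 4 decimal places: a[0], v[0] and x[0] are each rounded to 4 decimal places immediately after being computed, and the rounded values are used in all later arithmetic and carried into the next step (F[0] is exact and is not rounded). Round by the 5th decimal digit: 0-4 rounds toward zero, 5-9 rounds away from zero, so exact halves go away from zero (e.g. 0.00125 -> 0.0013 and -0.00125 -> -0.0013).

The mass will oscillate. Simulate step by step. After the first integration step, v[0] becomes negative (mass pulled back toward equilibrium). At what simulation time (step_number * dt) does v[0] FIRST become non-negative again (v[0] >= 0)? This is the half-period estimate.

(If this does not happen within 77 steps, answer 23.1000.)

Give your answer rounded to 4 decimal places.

Answer: 3.6000

Derivation:
Step 0: x=[6.5000] v=[0.0000]
Step 1: x=[6.3880] v=[-0.3733]
Step 2: x=[6.1730] v=[-0.7168]
Step 3: x=[5.8721] v=[-1.0029]
Step 4: x=[5.5095] v=[-1.2088]
Step 5: x=[5.1141] v=[-1.3180]
Step 6: x=[4.7176] v=[-1.3218]
Step 7: x=[4.3517] v=[-1.2198]
Step 8: x=[4.0456] v=[-1.0202]
Step 9: x=[3.8239] v=[-0.7390]
Step 10: x=[3.7043] v=[-0.3987]
Step 11: x=[3.6964] v=[-0.0265]
Step 12: x=[3.8007] v=[0.3478]
First v>=0 after going negative at step 12, time=3.6000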